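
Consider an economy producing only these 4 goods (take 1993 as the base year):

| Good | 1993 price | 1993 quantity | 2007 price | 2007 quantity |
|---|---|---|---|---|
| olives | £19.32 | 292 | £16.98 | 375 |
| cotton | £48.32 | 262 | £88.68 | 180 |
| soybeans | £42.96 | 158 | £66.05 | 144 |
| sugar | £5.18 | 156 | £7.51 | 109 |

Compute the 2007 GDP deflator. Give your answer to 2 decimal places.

143.92

Nominal GDP 2007 = 16.98·375 + 88.68·180 + 66.05·144 + 7.51·109 = 32659.69.
Real GDP 2007 (at 1993 prices) = 19.32·375 + 48.32·180 + 42.96·144 + 5.18·109 = 22693.46.
Deflator = Nominal/Real × 100 = 32659.69/22693.46 × 100 = 143.917.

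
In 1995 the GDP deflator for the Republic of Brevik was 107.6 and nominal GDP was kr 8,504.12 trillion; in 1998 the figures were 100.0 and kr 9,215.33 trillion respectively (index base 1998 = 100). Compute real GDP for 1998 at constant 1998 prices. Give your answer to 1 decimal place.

kr 9,215.3 trillion

Real GDP = Nominal / (GDP deflator/100) = 9215.33 / 1.000 = 9215.33.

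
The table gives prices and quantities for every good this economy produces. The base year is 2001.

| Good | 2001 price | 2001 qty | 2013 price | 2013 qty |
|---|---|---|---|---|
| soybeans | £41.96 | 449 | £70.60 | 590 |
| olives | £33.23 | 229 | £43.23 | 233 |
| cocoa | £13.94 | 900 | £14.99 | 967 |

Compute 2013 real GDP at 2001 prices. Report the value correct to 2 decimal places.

Real GDP 2013 = Σ (p_2001 × q_2013) = 41.96·590 + 33.23·233 + 13.94·967 = 45978.97.

£45978.97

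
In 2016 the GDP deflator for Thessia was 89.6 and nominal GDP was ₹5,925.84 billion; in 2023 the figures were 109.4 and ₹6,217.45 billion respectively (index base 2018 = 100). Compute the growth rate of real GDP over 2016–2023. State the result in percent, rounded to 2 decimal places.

Deflate each year: 2016 → 5925.84/0.896 = 6613.66; 2023 → 6217.45/1.094 = 5683.23.
So real GDP changed by 5683.23/6613.66 − 1 = -0.1407, i.e. -14.07%.

-14.07%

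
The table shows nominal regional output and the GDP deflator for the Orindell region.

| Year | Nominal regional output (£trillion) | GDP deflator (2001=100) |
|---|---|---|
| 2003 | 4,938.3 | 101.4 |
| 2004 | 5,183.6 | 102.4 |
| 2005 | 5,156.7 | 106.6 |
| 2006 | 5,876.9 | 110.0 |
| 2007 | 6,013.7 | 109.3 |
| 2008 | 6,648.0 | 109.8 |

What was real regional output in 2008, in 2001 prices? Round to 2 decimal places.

£6,054.64 trillion

Real regional output 2008 = 6648.0 / 1.098 = 6054.64.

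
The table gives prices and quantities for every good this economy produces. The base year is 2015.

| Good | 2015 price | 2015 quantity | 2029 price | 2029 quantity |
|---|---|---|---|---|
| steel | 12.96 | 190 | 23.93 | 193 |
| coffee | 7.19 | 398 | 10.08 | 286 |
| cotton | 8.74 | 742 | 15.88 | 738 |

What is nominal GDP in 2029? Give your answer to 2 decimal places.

19220.81

Nominal GDP 2029 = Σ (p_2029 × q_2029) = 23.93·193 + 10.08·286 + 15.88·738 = 19220.81.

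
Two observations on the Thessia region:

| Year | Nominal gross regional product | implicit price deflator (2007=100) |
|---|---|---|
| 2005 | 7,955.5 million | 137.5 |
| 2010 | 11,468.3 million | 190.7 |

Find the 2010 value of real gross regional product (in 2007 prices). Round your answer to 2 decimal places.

6,013.79 million

Real gross regional product = Nominal / (implicit price deflator/100) = 11468.3 / 1.907 = 6013.79.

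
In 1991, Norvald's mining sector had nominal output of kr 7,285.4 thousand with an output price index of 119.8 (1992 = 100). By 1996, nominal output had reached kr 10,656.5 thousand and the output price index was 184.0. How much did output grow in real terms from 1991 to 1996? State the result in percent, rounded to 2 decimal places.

-4.76%

Deflate each year: 1991 → 7285.4/1.198 = 6081.30; 1996 → 10656.5/1.840 = 5791.58.
So real output changed by 5791.58/6081.30 − 1 = -0.0476, i.e. -4.76%.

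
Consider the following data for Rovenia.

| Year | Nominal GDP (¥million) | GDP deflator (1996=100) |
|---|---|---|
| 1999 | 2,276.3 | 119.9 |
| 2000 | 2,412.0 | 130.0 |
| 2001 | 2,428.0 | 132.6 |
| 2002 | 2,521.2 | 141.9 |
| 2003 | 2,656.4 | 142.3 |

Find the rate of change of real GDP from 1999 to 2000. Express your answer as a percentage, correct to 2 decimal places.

-2.27%

Real GDP 1999 = 2276.3/1.199 = 1898.50.
Real GDP 2000 = 2412.0/1.300 = 1855.38.
Change = 1855.38/1898.50 − 1 = -0.0227.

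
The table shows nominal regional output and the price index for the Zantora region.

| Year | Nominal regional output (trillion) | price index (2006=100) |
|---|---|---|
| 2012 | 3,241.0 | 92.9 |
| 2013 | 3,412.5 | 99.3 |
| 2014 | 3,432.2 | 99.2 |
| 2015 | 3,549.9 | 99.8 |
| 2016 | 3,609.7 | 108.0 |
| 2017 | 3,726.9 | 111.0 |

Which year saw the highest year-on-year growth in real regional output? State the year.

2015

2013: real = 3412.5/0.993 = 3436.56; growth vs 2012 (3488.70) = -1.49%.
2014: real = 3432.2/0.992 = 3459.88; growth vs 2013 (3436.56) = 0.68%.
2015: real = 3549.9/0.998 = 3557.01; growth vs 2014 (3459.88) = 2.81%.
2016: real = 3609.7/1.080 = 3342.31; growth vs 2015 (3557.01) = -6.04%.
2017: real = 3726.9/1.110 = 3357.57; growth vs 2016 (3342.31) = 0.46%.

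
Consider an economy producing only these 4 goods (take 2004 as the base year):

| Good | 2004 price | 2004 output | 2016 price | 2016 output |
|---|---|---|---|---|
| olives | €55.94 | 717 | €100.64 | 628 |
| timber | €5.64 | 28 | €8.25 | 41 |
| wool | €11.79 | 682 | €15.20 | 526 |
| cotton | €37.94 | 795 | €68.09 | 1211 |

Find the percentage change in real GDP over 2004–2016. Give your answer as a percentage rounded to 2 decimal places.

11.52%

Real GDP 2004 = Nominal GDP 2004 = 55.94·717 + 5.64·28 + 11.79·682 + 37.94·795 = 78469.98.
Real GDP 2016 (at 2004 prices) = 55.94·628 + 5.64·41 + 11.79·526 + 37.94·1211 = 87508.44.
Real growth = 87508.44/78469.98 − 1 = 0.1152.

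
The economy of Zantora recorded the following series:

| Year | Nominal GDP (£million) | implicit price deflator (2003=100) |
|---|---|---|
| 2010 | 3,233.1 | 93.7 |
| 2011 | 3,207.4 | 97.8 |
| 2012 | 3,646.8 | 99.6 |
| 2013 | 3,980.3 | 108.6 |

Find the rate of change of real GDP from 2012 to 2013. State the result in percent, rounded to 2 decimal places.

Real GDP 2012 = 3646.8/0.996 = 3661.45.
Real GDP 2013 = 3980.3/1.086 = 3665.10.
Change = 3665.10/3661.45 − 1 = 0.0010.

0.10%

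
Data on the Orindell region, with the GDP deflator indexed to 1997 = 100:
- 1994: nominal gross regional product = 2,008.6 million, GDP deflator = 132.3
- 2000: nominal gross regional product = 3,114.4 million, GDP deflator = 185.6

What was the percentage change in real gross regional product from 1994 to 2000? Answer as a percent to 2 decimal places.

Real gross regional product 1994 = 2008.6 / 1.323 = 1518.22.
Real gross regional product 2000 = 3114.4 / 1.856 = 1678.02.
Real growth = 1678.02 / 1518.22 − 1 = 0.1053.

10.53%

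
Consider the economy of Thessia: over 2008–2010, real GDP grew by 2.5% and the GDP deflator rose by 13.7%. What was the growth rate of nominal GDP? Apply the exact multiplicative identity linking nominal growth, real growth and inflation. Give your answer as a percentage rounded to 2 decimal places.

(1 + g_nom) = (1 + g_real)(1 + π) = 1.0250 × 1.1370 = 1.16543.

16.54%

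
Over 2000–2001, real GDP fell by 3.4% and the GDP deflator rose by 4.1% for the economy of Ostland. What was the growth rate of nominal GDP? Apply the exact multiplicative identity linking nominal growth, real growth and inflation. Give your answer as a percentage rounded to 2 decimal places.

0.56%

(1 + g_nom) = (1 + g_real)(1 + π) = 0.9660 × 1.0410 = 1.00561.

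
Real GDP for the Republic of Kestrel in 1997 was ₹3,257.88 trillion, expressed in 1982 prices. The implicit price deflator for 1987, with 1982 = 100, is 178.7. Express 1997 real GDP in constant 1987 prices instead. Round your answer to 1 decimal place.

Real GDP in 1987 prices = Real GDP in 1982 prices × (P_1987/P_1982) = 3257.88 × 1.787 = 5821.83.

₹5,821.8 trillion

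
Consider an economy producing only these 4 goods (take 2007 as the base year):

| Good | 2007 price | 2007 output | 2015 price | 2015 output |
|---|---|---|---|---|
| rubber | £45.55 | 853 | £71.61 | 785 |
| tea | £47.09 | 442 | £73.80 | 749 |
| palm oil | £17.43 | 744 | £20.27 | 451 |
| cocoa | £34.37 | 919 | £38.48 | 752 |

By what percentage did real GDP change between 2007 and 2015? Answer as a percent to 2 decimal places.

0.49%

Real GDP 2007 = Nominal GDP 2007 = 45.55·853 + 47.09·442 + 17.43·744 + 34.37·919 = 104221.88.
Real GDP 2015 (at 2007 prices) = 45.55·785 + 47.09·749 + 17.43·451 + 34.37·752 = 104734.33.
Real growth = 104734.33/104221.88 − 1 = 0.0049.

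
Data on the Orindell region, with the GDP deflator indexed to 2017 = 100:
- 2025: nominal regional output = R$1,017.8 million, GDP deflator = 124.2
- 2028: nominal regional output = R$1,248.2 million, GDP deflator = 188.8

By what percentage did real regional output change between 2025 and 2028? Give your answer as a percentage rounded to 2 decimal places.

-19.32%

Deflate each year: 2025 → 1017.8/1.242 = 819.48; 2028 → 1248.2/1.888 = 661.12.
So real regional output changed by 661.12/819.48 − 1 = -0.1932, i.e. -19.32%.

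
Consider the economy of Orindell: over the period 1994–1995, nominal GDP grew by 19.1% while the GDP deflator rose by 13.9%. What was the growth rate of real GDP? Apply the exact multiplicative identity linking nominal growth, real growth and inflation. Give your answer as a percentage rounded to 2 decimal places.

4.57%

(1 + g_nom) = (1 + g_real)(1 + π), so g_real = 1.1910 / 1.1390 − 1 = 0.04565.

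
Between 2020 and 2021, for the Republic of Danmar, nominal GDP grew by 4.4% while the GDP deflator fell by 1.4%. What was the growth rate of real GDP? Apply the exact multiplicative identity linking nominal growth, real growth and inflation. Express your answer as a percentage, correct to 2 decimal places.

(1 + g_nom) = (1 + g_real)(1 + π), so g_real = 1.0440 / 0.9860 − 1 = 0.05882.

5.88%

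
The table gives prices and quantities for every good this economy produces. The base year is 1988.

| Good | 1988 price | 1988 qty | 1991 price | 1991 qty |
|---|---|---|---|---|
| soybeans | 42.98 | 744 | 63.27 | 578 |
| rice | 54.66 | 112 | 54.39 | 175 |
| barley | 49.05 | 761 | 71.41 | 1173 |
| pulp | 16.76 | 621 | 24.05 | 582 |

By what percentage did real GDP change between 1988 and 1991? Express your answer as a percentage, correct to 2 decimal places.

18.48%

Real GDP 1988 = Nominal GDP 1988 = 42.98·744 + 54.66·112 + 49.05·761 + 16.76·621 = 85834.05.
Real GDP 1991 (at 1988 prices) = 42.98·578 + 54.66·175 + 49.05·1173 + 16.76·582 = 101697.91.
Real growth = 101697.91/85834.05 − 1 = 0.1848.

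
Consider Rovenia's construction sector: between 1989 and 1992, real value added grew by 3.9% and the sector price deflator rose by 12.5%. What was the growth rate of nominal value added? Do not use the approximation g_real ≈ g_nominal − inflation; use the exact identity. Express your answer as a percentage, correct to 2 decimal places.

(1 + g_nom) = (1 + g_real)(1 + π) = 1.0390 × 1.1250 = 1.16888.

16.89%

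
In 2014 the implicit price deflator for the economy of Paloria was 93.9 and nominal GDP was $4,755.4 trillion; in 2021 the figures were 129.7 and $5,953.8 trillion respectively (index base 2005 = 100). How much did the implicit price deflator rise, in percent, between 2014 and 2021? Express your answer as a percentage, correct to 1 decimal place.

Price-level change = 129.7 / 93.9 − 1 = 0.3813.

38.1%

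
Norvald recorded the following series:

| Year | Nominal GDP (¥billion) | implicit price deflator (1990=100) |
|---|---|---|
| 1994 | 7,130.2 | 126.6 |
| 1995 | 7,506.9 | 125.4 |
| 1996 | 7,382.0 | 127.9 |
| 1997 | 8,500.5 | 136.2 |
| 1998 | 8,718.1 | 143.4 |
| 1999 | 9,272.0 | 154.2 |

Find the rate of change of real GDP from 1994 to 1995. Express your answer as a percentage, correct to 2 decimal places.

Real GDP 1994 = 7130.2/1.266 = 5632.07.
Real GDP 1995 = 7506.9/1.254 = 5986.36.
Change = 5986.36/5632.07 − 1 = 0.0629.

6.29%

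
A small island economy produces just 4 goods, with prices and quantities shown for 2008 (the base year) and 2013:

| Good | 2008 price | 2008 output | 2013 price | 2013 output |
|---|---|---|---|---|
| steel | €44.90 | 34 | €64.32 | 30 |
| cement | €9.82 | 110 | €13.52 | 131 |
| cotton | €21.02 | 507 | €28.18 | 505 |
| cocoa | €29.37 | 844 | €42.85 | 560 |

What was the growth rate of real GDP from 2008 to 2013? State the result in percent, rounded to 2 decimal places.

Real GDP 2008 = Nominal GDP 2008 = 44.90·34 + 9.82·110 + 21.02·507 + 29.37·844 = 38052.22.
Real GDP 2013 (at 2008 prices) = 44.90·30 + 9.82·131 + 21.02·505 + 29.37·560 = 29695.72.
Real growth = 29695.72/38052.22 − 1 = -0.2196.

-21.96%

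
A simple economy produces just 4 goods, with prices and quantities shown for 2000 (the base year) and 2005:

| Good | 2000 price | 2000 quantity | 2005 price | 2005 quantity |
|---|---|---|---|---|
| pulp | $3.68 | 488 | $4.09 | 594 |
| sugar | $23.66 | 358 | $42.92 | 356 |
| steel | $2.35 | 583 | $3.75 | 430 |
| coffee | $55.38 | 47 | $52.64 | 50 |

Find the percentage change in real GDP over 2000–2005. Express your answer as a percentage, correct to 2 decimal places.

1.05%

Real GDP 2000 = Nominal GDP 2000 = 3.68·488 + 23.66·358 + 2.35·583 + 55.38·47 = 14239.03.
Real GDP 2005 (at 2000 prices) = 3.68·594 + 23.66·356 + 2.35·430 + 55.38·50 = 14388.38.
Real growth = 14388.38/14239.03 − 1 = 0.0105.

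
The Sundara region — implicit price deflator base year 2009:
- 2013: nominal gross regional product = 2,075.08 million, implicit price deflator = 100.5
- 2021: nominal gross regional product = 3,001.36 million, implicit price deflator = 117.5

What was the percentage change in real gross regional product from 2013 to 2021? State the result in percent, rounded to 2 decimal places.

Deflate each year: 2013 → 2075.08/1.005 = 2064.76; 2021 → 3001.36/1.175 = 2554.35.
So real gross regional product changed by 2554.35/2064.76 − 1 = 0.2371, i.e. 23.71%.

23.71%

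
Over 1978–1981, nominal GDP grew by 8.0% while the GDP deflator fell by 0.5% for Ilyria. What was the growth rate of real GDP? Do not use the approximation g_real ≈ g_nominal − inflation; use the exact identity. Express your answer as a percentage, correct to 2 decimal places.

(1 + g_nom) = (1 + g_real)(1 + π), so g_real = 1.0800 / 0.9950 − 1 = 0.08543.

8.54%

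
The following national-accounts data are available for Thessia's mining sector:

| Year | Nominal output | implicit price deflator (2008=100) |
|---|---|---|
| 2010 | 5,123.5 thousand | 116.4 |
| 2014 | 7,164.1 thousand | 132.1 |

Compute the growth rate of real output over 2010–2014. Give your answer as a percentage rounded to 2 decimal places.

Deflate each year: 2010 → 5123.5/1.164 = 4401.63; 2014 → 7164.1/1.321 = 5423.24.
So real output changed by 5423.24/4401.63 − 1 = 0.2321, i.e. 23.21%.

23.21%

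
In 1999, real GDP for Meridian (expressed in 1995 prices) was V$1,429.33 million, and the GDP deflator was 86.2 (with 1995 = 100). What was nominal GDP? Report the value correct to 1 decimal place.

V$1,232.1 million

Nominal GDP = Real × (GDP deflator/100) = 1429.33 × 0.862 = 1232.08.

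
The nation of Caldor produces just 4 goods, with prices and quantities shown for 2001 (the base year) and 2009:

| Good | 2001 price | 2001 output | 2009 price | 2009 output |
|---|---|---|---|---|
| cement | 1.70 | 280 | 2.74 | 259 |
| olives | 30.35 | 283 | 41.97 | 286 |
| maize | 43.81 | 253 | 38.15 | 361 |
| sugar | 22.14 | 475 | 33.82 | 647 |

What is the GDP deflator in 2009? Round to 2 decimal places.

Nominal GDP 2009 = 2.74·259 + 41.97·286 + 38.15·361 + 33.82·647 = 48366.77.
Real GDP 2009 (at 2001 prices) = 1.70·259 + 30.35·286 + 43.81·361 + 22.14·647 = 39260.39.
Deflator = Nominal/Real × 100 = 48366.77/39260.39 × 100 = 123.195.

123.19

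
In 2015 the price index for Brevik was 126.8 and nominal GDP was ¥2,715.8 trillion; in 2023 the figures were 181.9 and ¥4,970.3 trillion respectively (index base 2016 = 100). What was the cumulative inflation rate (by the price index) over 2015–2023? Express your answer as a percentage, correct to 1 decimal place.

43.5%

Price-level change = 181.9 / 126.8 − 1 = 0.4345.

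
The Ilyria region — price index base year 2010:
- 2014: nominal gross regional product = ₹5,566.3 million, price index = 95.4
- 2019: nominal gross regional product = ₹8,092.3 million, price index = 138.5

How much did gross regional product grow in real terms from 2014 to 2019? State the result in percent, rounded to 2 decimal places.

0.14%

Real gross regional product 2014 = 5566.3 / 0.954 = 5834.70.
Real gross regional product 2019 = 8092.3 / 1.385 = 5842.82.
Real growth = 5842.82 / 5834.70 − 1 = 0.0014.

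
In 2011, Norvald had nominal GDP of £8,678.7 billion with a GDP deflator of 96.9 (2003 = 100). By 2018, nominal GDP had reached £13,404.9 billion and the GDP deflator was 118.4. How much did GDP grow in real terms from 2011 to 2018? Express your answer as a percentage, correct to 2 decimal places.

Deflate each year: 2011 → 8678.7/0.969 = 8956.35; 2018 → 13404.9/1.184 = 11321.71.
So real GDP changed by 11321.71/8956.35 − 1 = 0.2641, i.e. 26.41%.

26.41%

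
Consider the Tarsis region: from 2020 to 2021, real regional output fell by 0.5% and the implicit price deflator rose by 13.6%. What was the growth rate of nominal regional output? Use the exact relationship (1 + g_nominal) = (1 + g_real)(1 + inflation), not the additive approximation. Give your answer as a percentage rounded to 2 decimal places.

13.03%

(1 + g_nom) = (1 + g_real)(1 + π) = 0.9950 × 1.1360 = 1.13032.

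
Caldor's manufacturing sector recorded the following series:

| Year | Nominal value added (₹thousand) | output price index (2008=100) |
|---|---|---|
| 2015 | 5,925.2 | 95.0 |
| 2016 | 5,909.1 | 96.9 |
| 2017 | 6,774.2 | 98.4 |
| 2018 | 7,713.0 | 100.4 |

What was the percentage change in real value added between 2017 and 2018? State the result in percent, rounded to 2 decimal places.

Real value added 2017 = 6774.2/0.984 = 6884.35.
Real value added 2018 = 7713.0/1.004 = 7682.27.
Change = 7682.27/6884.35 − 1 = 0.1159.

11.59%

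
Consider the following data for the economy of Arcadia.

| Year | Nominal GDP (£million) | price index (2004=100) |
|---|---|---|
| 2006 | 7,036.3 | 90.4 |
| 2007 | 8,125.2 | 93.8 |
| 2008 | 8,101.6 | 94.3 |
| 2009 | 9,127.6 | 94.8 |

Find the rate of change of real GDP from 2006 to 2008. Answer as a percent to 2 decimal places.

10.38%

Real GDP 2006 = 7036.3/0.904 = 7783.52.
Real GDP 2008 = 8101.6/0.943 = 8591.30.
Change = 8591.30/7783.52 − 1 = 0.1038.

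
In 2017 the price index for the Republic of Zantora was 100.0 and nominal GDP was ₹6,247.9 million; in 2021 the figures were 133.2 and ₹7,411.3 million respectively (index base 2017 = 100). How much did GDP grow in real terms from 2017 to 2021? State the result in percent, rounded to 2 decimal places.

Deflate each year: 2017 → 6247.9/1.000 = 6247.90; 2021 → 7411.3/1.332 = 5564.04.
So real GDP changed by 5564.04/6247.90 − 1 = -0.1095, i.e. -10.95%.

-10.95%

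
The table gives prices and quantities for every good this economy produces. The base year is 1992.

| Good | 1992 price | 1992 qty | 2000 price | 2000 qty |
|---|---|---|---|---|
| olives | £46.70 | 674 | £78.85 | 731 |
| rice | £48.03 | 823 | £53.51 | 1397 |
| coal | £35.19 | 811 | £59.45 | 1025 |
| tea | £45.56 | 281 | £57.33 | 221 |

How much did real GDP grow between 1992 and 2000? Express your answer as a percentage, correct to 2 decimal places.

Real GDP 1992 = Nominal GDP 1992 = 46.70·674 + 48.03·823 + 35.19·811 + 45.56·281 = 112345.94.
Real GDP 2000 (at 1992 prices) = 46.70·731 + 48.03·1397 + 35.19·1025 + 45.56·221 = 147374.12.
Real growth = 147374.12/112345.94 − 1 = 0.3118.

31.18%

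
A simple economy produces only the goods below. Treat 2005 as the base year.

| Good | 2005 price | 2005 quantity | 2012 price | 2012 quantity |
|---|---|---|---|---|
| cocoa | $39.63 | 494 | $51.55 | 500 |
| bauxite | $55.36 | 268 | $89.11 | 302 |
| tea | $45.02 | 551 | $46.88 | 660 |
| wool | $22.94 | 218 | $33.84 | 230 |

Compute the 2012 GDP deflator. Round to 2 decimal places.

127.81

Nominal GDP 2012 = 51.55·500 + 89.11·302 + 46.88·660 + 33.84·230 = 91410.22.
Real GDP 2012 (at 2005 prices) = 39.63·500 + 55.36·302 + 45.02·660 + 22.94·230 = 71523.12.
Deflator = Nominal/Real × 100 = 91410.22/71523.12 × 100 = 127.805.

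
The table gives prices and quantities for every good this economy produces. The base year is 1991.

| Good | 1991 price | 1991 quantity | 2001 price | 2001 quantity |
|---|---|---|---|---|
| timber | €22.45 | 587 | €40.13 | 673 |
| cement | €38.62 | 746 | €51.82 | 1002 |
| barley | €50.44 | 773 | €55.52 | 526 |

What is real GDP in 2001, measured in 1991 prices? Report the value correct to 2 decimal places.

€80337.53

Real GDP 2001 = Σ (p_1991 × q_2001) = 22.45·673 + 38.62·1002 + 50.44·526 = 80337.53.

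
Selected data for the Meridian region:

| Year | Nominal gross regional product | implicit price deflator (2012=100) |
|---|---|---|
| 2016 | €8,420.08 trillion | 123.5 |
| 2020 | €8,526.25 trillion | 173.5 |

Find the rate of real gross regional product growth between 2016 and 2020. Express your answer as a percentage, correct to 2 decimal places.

-27.92%

Real gross regional product 2016 = 8420.08 / 1.235 = 6817.88.
Real gross regional product 2020 = 8526.25 / 1.735 = 4914.27.
Real growth = 4914.27 / 6817.88 − 1 = -0.2792.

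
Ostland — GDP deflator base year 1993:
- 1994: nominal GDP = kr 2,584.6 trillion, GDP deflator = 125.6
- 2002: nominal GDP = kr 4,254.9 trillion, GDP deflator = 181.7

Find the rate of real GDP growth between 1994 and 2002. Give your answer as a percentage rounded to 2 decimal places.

Deflate each year: 1994 → 2584.6/1.256 = 2057.80; 2002 → 4254.9/1.817 = 2341.72.
So real GDP changed by 2341.72/2057.80 − 1 = 0.1380, i.e. 13.80%.

13.80%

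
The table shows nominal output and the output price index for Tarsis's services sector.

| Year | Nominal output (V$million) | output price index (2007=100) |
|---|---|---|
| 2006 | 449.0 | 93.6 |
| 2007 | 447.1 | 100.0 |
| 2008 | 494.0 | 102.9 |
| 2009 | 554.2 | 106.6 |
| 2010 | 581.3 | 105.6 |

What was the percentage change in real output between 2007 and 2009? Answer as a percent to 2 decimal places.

Real output 2007 = 447.1/1.000 = 447.10.
Real output 2009 = 554.2/1.066 = 519.89.
Change = 519.89/447.10 − 1 = 0.1628.

16.28%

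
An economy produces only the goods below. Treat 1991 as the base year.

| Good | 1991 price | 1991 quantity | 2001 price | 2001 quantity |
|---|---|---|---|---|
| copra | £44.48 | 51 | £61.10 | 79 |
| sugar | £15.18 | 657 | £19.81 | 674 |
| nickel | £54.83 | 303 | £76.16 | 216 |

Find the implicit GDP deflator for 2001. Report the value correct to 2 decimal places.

Nominal GDP 2001 = 61.10·79 + 19.81·674 + 76.16·216 = 34629.40.
Real GDP 2001 (at 1991 prices) = 44.48·79 + 15.18·674 + 54.83·216 = 25588.52.
Deflator = Nominal/Real × 100 = 34629.40/25588.52 × 100 = 135.332.

135.33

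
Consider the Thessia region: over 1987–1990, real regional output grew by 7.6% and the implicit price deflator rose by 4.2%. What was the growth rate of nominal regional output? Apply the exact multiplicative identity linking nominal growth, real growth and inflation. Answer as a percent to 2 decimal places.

12.12%

(1 + g_nom) = (1 + g_real)(1 + π) = 1.0760 × 1.0420 = 1.12119.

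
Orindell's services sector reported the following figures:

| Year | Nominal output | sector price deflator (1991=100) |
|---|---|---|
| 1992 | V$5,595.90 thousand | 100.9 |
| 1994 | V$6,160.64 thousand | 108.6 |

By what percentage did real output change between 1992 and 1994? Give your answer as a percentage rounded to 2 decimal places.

2.29%

Real output 1992 = 5595.90 / 1.009 = 5545.99.
Real output 1994 = 6160.64 / 1.086 = 5672.78.
Real growth = 5672.78 / 5545.99 − 1 = 0.0229.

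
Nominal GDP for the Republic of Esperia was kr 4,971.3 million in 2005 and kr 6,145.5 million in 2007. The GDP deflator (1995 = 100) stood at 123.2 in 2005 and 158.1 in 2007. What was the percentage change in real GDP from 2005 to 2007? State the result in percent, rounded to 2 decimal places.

Real GDP 2005 = 4971.3 / 1.232 = 4035.15.
Real GDP 2007 = 6145.5 / 1.581 = 3887.10.
Real growth = 3887.10 / 4035.15 − 1 = -0.0367.

-3.67%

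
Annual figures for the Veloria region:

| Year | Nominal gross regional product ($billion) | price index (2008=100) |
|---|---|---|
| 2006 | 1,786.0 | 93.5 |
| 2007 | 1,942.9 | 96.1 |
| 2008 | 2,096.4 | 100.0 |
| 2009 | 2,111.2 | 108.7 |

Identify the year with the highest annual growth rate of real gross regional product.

2007: real = 1942.9/0.961 = 2021.75; growth vs 2006 (1910.16) = 5.84%.
2008: real = 2096.4/1.000 = 2096.40; growth vs 2007 (2021.75) = 3.69%.
2009: real = 2111.2/1.087 = 1942.23; growth vs 2008 (2096.40) = -7.35%.

2007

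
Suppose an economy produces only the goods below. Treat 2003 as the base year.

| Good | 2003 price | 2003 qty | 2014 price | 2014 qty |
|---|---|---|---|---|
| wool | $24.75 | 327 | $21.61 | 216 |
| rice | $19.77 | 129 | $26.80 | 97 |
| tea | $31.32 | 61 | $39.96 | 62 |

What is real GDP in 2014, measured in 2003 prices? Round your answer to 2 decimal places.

Real GDP 2014 = Σ (p_2003 × q_2014) = 24.75·216 + 19.77·97 + 31.32·62 = 9205.53.

$9205.53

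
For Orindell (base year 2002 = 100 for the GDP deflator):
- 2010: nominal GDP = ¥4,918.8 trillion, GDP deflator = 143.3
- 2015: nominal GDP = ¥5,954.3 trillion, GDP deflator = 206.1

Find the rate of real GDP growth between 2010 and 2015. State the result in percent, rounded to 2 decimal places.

-15.83%

Real GDP 2010 = 4918.8 / 1.433 = 3432.52.
Real GDP 2015 = 5954.3 / 2.061 = 2889.03.
Real growth = 2889.03 / 3432.52 − 1 = -0.1583.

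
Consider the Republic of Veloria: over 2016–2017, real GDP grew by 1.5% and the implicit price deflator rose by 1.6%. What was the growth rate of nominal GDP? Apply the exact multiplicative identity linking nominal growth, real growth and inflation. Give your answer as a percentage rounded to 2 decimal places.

(1 + g_nom) = (1 + g_real)(1 + π) = 1.0150 × 1.0160 = 1.03124.

3.12%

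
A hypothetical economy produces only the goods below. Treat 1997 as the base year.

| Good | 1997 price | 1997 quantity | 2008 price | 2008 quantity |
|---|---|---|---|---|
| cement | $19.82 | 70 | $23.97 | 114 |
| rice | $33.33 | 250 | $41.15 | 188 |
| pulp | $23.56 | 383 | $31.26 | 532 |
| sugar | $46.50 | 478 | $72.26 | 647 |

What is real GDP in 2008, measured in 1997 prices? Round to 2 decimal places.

$51144.94

Real GDP 2008 = Σ (p_1997 × q_2008) = 19.82·114 + 33.33·188 + 23.56·532 + 46.50·647 = 51144.94.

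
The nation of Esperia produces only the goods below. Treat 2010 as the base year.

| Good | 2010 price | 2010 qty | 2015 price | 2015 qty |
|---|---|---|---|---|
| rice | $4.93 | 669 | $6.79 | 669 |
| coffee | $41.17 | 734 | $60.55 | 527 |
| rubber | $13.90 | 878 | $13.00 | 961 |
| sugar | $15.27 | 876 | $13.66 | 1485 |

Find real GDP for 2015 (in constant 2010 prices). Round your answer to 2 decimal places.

Real GDP 2015 = Σ (p_2010 × q_2015) = 4.93·669 + 41.17·527 + 13.90·961 + 15.27·1485 = 61028.61.

$61028.61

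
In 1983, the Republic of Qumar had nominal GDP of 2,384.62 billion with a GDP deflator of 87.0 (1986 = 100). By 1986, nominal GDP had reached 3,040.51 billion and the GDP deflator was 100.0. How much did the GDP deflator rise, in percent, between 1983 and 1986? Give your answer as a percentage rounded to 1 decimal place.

14.9%

Price-level change = 100.0 / 87.0 − 1 = 0.1494.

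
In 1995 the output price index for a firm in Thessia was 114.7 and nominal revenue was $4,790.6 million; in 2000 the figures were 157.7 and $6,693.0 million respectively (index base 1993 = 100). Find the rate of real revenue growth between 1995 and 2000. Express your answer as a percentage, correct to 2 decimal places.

1.62%

Real revenue 1995 = 4790.6 / 1.147 = 4176.63.
Real revenue 2000 = 6693.0 / 1.577 = 4244.13.
Real growth = 4244.13 / 4176.63 − 1 = 0.0162.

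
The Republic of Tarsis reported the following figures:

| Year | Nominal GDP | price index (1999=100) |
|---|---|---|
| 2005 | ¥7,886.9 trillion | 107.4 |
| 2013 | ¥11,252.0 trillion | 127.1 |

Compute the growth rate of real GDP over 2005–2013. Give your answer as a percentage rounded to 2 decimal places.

20.55%

Real GDP 2005 = 7886.9 / 1.074 = 7343.48.
Real GDP 2013 = 11252.0 / 1.271 = 8852.87.
Real growth = 8852.87 / 7343.48 − 1 = 0.2055.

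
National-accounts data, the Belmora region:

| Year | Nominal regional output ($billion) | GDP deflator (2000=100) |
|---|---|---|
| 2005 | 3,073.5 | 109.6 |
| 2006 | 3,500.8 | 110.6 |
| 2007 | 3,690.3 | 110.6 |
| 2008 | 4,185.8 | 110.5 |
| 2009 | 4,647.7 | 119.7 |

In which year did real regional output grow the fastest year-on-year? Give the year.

2008

2006: real = 3500.8/1.106 = 3165.28; growth vs 2005 (2804.29) = 12.87%.
2007: real = 3690.3/1.106 = 3336.62; growth vs 2006 (3165.28) = 5.41%.
2008: real = 4185.8/1.105 = 3788.05; growth vs 2007 (3336.62) = 13.53%.
2009: real = 4647.7/1.197 = 3882.79; growth vs 2008 (3788.05) = 2.50%.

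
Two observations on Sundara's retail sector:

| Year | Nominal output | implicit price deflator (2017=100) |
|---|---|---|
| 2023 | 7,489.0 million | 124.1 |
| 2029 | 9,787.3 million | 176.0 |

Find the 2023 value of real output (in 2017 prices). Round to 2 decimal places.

Real output = Nominal / (implicit price deflator/100) = 7489.0 / 1.241 = 6034.65.

6,034.65 million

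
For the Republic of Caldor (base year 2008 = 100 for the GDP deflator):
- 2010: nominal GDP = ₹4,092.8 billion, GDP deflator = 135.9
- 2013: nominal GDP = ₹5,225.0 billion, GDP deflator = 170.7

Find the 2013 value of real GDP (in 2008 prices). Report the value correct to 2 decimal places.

₹3,060.93 billion

Real GDP = Nominal / (GDP deflator/100) = 5225.0 / 1.707 = 3060.93.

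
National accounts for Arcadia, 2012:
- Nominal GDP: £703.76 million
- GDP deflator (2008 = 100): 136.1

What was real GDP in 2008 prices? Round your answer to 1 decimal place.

Real GDP = Nominal / (GDP deflator/100) = 703.76 / 1.361 = 517.09.

£517.1 million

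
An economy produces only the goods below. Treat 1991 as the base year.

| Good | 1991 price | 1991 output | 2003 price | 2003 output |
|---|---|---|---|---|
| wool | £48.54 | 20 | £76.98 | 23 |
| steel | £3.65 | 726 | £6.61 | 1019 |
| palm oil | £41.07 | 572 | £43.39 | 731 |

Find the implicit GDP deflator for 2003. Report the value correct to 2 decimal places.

Nominal GDP 2003 = 76.98·23 + 6.61·1019 + 43.39·731 = 40224.22.
Real GDP 2003 (at 1991 prices) = 48.54·23 + 3.65·1019 + 41.07·731 = 34857.94.
Deflator = Nominal/Real × 100 = 40224.22/34857.94 × 100 = 115.395.

115.39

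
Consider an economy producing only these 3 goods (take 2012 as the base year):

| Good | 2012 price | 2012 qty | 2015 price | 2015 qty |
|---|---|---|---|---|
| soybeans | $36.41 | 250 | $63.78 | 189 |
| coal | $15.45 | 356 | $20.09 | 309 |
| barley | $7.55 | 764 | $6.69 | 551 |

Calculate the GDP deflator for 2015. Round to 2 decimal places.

Nominal GDP 2015 = 63.78·189 + 20.09·309 + 6.69·551 = 21948.42.
Real GDP 2015 (at 2012 prices) = 36.41·189 + 15.45·309 + 7.55·551 = 15815.59.
Deflator = Nominal/Real × 100 = 21948.42/15815.59 × 100 = 138.777.

138.78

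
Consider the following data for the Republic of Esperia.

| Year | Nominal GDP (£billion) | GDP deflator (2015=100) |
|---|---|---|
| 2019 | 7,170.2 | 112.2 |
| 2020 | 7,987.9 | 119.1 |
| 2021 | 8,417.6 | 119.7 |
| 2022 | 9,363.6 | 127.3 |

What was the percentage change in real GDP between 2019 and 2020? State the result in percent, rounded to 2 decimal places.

Real GDP 2019 = 7170.2/1.122 = 6390.55.
Real GDP 2020 = 7987.9/1.191 = 6706.88.
Change = 6706.88/6390.55 − 1 = 0.0495.

4.95%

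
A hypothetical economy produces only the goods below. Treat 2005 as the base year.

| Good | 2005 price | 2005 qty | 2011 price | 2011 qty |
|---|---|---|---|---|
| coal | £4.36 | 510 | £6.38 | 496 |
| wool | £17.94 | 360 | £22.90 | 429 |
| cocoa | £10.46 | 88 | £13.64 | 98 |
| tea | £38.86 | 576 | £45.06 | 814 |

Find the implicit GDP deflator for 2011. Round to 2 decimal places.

Nominal GDP 2011 = 6.38·496 + 22.90·429 + 13.64·98 + 45.06·814 = 51004.14.
Real GDP 2011 (at 2005 prices) = 4.36·496 + 17.94·429 + 10.46·98 + 38.86·814 = 42515.94.
Deflator = Nominal/Real × 100 = 51004.14/42515.94 × 100 = 119.965.

119.96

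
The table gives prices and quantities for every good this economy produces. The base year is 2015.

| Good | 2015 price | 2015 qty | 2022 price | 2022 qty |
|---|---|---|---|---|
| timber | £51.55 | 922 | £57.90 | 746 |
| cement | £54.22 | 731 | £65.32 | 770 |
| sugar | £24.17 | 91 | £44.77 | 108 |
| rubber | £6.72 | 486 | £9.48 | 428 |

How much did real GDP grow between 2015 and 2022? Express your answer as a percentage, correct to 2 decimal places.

Real GDP 2015 = Nominal GDP 2015 = 51.55·922 + 54.22·731 + 24.17·91 + 6.72·486 = 92629.31.
Real GDP 2022 (at 2015 prices) = 51.55·746 + 54.22·770 + 24.17·108 + 6.72·428 = 85692.22.
Real growth = 85692.22/92629.31 − 1 = -0.0749.

-7.49%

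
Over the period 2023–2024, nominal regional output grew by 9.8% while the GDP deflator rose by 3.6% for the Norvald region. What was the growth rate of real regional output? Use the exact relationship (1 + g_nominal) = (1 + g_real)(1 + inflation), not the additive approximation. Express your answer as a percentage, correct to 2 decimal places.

(1 + g_nom) = (1 + g_real)(1 + π), so g_real = 1.0980 / 1.0360 − 1 = 0.05985.

5.98%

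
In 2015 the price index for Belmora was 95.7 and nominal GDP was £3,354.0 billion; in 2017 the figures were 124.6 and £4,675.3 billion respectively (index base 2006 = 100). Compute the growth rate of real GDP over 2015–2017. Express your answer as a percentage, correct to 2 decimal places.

7.06%

Deflate each year: 2015 → 3354.0/0.957 = 3504.70; 2017 → 4675.3/1.246 = 3752.25.
So real GDP changed by 3752.25/3504.70 − 1 = 0.0706, i.e. 7.06%.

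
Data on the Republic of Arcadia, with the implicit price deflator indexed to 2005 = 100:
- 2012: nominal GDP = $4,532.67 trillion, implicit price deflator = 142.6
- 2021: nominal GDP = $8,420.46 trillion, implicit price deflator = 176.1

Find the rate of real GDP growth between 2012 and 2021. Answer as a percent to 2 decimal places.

50.43%

Deflate each year: 2012 → 4532.67/1.426 = 3178.59; 2021 → 8420.46/1.761 = 4781.64.
So real GDP changed by 4781.64/3178.59 − 1 = 0.5043, i.e. 50.43%.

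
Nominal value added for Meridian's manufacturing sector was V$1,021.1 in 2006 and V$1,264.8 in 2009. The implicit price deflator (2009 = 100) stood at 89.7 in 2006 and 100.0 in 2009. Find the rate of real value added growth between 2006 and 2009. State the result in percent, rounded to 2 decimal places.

11.11%

Deflate each year: 2006 → 1021.1/0.897 = 1138.35; 2009 → 1264.8/1.000 = 1264.80.
So real value added changed by 1264.80/1138.35 − 1 = 0.1111, i.e. 11.11%.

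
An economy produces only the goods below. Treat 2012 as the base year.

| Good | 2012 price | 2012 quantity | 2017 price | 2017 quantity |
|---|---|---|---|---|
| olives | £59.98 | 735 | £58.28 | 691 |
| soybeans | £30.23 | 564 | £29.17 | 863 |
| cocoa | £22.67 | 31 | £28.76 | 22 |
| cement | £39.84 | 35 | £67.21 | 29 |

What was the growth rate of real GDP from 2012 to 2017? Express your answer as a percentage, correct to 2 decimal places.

Real GDP 2012 = Nominal GDP 2012 = 59.98·735 + 30.23·564 + 22.67·31 + 39.84·35 = 63232.19.
Real GDP 2017 (at 2012 prices) = 59.98·691 + 30.23·863 + 22.67·22 + 39.84·29 = 69188.77.
Real growth = 69188.77/63232.19 − 1 = 0.0942.

9.42%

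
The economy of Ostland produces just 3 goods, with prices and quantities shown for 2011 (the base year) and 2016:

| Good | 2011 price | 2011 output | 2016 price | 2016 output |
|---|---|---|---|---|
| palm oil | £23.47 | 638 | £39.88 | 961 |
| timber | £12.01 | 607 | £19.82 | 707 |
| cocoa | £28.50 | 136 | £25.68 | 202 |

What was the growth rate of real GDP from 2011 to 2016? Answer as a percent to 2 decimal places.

40.79%

Real GDP 2011 = Nominal GDP 2011 = 23.47·638 + 12.01·607 + 28.50·136 = 26139.93.
Real GDP 2016 (at 2011 prices) = 23.47·961 + 12.01·707 + 28.50·202 = 36802.74.
Real growth = 36802.74/26139.93 − 1 = 0.4079.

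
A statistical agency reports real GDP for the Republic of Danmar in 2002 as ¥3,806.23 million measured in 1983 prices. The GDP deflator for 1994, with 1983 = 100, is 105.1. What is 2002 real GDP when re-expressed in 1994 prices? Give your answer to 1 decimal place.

¥4,000.3 million

Real GDP in 1994 prices = Real GDP in 1983 prices × (P_1994/P_1983) = 3806.23 × 1.051 = 4000.35.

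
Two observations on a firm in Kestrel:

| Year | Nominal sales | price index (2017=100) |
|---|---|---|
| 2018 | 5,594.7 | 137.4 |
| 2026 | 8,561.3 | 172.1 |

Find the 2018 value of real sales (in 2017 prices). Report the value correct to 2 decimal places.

4,071.83

Real sales = Nominal / (price index/100) = 5594.7 / 1.374 = 4071.83.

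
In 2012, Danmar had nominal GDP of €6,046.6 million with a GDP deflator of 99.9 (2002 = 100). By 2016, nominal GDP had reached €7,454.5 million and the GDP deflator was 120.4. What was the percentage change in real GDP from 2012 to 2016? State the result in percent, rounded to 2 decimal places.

Deflate each year: 2012 → 6046.6/0.999 = 6052.65; 2016 → 7454.5/1.204 = 6191.45.
So real GDP changed by 6191.45/6052.65 − 1 = 0.0229, i.e. 2.29%.

2.29%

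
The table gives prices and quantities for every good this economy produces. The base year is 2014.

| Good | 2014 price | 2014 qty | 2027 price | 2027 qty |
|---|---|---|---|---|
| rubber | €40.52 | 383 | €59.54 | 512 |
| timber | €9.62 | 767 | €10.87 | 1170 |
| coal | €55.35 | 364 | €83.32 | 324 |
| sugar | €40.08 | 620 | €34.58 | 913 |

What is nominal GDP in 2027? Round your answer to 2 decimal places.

€101769.60

Nominal GDP 2027 = Σ (p_2027 × q_2027) = 59.54·512 + 10.87·1170 + 83.32·324 + 34.58·913 = 101769.60.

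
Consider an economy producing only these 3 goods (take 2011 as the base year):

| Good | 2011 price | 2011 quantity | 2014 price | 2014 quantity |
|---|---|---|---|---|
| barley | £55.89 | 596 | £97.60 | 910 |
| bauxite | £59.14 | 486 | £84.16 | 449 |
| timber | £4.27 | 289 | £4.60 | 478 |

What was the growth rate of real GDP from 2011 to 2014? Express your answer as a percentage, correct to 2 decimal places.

Real GDP 2011 = Nominal GDP 2011 = 55.89·596 + 59.14·486 + 4.27·289 = 63286.51.
Real GDP 2014 (at 2011 prices) = 55.89·910 + 59.14·449 + 4.27·478 = 79454.82.
Real growth = 79454.82/63286.51 − 1 = 0.2555.

25.55%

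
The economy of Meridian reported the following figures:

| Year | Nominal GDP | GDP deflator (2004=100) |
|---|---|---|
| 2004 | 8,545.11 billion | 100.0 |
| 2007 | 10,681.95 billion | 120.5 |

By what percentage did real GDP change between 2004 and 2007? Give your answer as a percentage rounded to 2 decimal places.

Real GDP 2004 = 8545.11 / 1.000 = 8545.11.
Real GDP 2007 = 10681.95 / 1.205 = 8864.69.
Real growth = 8864.69 / 8545.11 − 1 = 0.0374.

3.74%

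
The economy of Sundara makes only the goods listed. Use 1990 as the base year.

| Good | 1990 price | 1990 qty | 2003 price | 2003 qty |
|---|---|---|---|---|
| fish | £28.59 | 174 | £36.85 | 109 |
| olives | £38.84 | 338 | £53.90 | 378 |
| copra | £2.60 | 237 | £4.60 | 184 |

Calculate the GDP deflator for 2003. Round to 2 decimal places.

138.09

Nominal GDP 2003 = 36.85·109 + 53.90·378 + 4.60·184 = 25237.25.
Real GDP 2003 (at 1990 prices) = 28.59·109 + 38.84·378 + 2.60·184 = 18276.23.
Deflator = Nominal/Real × 100 = 25237.25/18276.23 × 100 = 138.088.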